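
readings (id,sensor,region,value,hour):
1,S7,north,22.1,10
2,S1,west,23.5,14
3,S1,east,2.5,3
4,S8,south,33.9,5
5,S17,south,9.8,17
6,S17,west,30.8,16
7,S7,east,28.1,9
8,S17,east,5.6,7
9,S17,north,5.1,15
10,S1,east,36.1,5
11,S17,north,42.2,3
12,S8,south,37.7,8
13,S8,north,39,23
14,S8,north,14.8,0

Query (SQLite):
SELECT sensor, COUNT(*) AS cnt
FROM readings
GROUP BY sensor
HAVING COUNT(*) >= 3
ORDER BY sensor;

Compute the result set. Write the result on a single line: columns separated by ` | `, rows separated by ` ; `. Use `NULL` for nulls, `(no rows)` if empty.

S1 | 3 ; S17 | 5 ; S8 | 4

Partition readings by sensor; compute COUNT(*) within each group.
HAVING: keep groups with count ≥ 3.
  S1: ids {2, 3, 10} → COUNT(*)=3
  S17: ids {5, 6, 8, 9, 11} → COUNT(*)=5
  S7: ids {1, 7} → COUNT(*)=2
  S8: ids {4, 12, 13, 14} → COUNT(*)=4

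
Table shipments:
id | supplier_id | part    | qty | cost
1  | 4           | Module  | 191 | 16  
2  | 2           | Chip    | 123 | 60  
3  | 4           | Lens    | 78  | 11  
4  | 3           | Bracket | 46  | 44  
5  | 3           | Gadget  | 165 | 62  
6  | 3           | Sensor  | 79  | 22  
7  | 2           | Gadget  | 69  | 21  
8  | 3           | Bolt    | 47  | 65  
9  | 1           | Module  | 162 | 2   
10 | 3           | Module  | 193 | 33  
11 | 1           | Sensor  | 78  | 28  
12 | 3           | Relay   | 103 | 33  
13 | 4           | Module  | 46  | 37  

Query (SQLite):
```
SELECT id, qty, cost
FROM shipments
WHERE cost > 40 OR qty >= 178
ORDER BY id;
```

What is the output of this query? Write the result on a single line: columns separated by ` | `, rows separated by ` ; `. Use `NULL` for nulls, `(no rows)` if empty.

1 | 191 | 16 ; 2 | 123 | 60 ; 4 | 46 | 44 ; 5 | 165 | 62 ; 8 | 47 | 65 ; 10 | 193 | 33

cost > 40: ids {2, 4, 5, 8}
qty >= 178: ids {1, 10}
Combine with OR.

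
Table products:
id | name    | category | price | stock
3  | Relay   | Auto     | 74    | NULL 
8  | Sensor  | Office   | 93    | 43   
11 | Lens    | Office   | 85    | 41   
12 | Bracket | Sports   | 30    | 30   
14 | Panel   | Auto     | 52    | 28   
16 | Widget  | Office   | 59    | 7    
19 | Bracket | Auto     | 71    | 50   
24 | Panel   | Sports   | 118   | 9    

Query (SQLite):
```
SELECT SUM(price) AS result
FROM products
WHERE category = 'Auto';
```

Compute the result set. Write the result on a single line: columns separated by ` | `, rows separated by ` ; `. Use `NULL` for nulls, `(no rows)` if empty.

Rows where category='Auto' → price values: [74, 52, 71].
SUM of non-NULL values = 197.

197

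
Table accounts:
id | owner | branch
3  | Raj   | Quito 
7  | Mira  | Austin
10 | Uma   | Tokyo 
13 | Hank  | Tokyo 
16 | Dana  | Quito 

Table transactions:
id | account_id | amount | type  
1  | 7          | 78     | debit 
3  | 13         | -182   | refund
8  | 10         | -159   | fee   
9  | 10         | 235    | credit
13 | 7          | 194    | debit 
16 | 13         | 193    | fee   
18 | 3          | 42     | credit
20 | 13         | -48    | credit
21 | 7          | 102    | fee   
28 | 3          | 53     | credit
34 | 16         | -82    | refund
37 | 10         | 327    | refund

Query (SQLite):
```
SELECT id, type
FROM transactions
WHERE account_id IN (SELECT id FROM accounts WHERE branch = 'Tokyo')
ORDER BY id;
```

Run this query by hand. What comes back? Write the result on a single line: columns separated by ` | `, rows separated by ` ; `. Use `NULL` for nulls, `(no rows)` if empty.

Inner query: accounts.id where branch = 'Tokyo'.
Outer: keep transactions rows whose account_id is in that set.
Inner query → {10, 13}

3 | refund ; 8 | fee ; 9 | credit ; 16 | fee ; 20 | credit ; 37 | refund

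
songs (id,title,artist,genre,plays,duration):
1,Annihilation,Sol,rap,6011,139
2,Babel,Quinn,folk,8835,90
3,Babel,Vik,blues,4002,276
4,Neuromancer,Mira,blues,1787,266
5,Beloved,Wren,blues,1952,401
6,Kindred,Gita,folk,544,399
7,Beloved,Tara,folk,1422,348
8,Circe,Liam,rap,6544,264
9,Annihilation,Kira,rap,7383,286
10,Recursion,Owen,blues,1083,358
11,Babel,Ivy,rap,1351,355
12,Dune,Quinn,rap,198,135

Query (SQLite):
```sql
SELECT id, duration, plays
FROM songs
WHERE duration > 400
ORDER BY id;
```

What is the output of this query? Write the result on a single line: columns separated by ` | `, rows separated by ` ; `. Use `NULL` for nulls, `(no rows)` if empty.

5 | 401 | 1952

duration > 400: ids {5}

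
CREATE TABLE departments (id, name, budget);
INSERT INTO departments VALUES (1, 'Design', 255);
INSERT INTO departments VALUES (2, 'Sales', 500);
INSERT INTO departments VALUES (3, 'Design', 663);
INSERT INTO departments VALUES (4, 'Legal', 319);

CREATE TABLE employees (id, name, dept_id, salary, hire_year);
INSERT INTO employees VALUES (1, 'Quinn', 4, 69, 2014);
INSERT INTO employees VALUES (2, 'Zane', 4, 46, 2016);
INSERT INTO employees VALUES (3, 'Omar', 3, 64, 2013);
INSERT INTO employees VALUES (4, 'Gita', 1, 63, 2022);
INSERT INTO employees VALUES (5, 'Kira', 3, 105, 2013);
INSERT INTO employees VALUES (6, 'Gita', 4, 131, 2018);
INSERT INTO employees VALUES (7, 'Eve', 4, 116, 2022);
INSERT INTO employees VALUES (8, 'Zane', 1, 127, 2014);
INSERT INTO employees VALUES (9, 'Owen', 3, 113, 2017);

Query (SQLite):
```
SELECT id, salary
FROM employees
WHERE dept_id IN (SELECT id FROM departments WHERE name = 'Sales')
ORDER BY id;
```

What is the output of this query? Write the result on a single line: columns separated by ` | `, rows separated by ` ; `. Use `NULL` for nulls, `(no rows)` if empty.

(no rows)

Inner query: departments.id where name = 'Sales'.
Outer: keep employees rows whose dept_id is in that set.
Inner query → {2}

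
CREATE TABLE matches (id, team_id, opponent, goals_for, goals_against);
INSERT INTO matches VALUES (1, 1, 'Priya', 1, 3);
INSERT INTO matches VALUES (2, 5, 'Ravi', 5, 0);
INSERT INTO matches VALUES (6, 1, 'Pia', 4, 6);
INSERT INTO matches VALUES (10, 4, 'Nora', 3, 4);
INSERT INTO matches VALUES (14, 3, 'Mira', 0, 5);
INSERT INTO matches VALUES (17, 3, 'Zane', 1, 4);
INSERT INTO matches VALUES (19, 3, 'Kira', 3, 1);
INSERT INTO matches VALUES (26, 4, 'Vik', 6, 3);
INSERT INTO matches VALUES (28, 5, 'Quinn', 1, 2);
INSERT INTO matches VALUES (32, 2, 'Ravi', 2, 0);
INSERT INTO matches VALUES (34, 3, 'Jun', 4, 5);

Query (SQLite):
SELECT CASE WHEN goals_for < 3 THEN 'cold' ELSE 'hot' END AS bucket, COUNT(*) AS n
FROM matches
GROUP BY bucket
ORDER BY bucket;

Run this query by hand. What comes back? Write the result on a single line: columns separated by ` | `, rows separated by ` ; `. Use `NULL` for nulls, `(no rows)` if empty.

Bucket rows by goals_for < 3 → 'cold' else 'hot'; count each bucket.

cold | 5 ; hot | 6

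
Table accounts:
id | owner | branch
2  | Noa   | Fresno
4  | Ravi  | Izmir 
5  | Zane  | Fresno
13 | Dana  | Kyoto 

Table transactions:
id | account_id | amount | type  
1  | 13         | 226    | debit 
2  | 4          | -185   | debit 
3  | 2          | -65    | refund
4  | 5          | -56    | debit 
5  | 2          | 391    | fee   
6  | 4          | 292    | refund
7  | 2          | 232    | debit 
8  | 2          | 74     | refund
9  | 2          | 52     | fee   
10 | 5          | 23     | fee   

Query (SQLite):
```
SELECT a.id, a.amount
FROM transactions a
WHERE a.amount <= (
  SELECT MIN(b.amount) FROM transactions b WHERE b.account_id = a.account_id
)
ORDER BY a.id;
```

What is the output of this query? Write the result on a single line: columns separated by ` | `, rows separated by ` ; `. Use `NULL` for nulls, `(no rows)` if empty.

1 | 226 ; 2 | -185 ; 3 | -65 ; 4 | -56

For each transactions row a, compute MIN(amount) over rows sharing a.account_id.
Keep row a if a.amount <= that per-group MIN.
  account_id=2: MIN(amount) = -65
  account_id=4: MIN(amount) = -185
  account_id=5: MIN(amount) = -56
  account_id=13: MIN(amount) = 226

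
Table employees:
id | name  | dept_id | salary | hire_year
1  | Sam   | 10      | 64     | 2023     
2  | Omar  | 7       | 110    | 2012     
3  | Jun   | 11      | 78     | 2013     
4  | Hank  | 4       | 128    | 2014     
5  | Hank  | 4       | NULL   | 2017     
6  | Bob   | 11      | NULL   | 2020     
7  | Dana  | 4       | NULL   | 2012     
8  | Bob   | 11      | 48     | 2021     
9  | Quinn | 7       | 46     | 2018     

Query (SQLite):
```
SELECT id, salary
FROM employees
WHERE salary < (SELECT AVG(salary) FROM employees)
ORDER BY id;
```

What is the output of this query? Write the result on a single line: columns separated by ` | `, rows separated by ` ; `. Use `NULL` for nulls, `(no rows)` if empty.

Scalar subquery: AVG(salary) over all employees rows = 79.0.
Keep rows where salary < that value.

1 | 64 ; 3 | 78 ; 8 | 48 ; 9 | 46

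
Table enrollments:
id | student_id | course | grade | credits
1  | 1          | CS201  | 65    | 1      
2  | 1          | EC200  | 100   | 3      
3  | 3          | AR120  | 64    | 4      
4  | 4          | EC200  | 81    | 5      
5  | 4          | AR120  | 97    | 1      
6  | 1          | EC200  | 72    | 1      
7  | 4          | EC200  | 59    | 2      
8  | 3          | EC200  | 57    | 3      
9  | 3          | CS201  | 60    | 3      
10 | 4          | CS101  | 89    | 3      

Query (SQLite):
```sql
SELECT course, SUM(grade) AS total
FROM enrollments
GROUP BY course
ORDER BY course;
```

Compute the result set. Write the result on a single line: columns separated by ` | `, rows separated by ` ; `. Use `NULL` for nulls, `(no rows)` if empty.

Partition enrollments by course; compute SUM(grade) within each group.
  AR120: ids {3, 5} → SUM(grade)=161
  CS101: ids {10} → SUM(grade)=89
  CS201: ids {1, 9} → SUM(grade)=125
  EC200: ids {2, 4, 6, 7, 8} → SUM(grade)=369

AR120 | 161 ; CS101 | 89 ; CS201 | 125 ; EC200 | 369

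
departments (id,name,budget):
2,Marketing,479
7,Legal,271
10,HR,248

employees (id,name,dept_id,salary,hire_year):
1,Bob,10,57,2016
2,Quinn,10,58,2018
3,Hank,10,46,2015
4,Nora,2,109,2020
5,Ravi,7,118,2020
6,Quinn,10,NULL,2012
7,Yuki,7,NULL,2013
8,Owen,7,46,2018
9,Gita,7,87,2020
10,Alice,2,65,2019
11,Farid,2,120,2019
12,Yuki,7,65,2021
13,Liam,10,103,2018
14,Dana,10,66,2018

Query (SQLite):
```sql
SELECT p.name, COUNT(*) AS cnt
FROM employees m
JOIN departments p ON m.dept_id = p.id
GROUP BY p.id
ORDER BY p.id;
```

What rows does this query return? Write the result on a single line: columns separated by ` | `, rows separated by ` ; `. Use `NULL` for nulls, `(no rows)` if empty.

Marketing | 3 ; Legal | 5 ; HR | 6

Join each employees row to its departments via dept_id.
Group joined rows by departments.id; compute COUNT(*) per group.
  2: ids {4, 10, 11} → COUNT(*)=3
  7: ids {5, 7, 8, 9, 12} → COUNT(*)=5
  10: ids {1, 2, 3, 6, 13, 14} → COUNT(*)=6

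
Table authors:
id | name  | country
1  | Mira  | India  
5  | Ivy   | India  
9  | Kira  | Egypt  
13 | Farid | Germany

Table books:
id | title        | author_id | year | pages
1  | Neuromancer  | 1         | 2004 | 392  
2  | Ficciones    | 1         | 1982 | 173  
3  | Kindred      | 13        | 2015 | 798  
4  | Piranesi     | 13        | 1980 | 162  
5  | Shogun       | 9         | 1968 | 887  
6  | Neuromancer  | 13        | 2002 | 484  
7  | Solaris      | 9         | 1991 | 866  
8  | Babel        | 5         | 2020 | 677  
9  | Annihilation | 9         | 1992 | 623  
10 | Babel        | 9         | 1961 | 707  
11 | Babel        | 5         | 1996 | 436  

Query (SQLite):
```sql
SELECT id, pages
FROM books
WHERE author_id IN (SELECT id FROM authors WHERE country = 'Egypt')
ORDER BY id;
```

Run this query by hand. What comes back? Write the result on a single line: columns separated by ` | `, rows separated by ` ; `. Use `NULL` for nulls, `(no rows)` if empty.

5 | 887 ; 7 | 866 ; 9 | 623 ; 10 | 707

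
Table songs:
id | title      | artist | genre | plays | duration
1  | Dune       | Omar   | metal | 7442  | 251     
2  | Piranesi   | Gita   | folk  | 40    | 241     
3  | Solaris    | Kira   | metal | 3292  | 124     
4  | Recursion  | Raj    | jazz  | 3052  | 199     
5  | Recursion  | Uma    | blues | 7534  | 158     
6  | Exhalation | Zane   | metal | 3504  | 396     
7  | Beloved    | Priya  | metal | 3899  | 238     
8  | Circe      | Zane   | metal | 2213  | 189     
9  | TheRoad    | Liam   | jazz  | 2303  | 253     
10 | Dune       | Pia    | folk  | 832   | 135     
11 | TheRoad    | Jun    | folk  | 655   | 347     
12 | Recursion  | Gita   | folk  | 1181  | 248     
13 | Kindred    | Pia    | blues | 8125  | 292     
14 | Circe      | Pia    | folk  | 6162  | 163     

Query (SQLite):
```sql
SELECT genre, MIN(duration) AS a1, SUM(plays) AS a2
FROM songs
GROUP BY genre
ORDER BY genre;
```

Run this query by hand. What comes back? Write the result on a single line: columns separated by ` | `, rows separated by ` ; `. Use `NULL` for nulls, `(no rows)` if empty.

blues | 158 | 15659 ; folk | 135 | 8870 ; jazz | 199 | 5355 ; metal | 124 | 20350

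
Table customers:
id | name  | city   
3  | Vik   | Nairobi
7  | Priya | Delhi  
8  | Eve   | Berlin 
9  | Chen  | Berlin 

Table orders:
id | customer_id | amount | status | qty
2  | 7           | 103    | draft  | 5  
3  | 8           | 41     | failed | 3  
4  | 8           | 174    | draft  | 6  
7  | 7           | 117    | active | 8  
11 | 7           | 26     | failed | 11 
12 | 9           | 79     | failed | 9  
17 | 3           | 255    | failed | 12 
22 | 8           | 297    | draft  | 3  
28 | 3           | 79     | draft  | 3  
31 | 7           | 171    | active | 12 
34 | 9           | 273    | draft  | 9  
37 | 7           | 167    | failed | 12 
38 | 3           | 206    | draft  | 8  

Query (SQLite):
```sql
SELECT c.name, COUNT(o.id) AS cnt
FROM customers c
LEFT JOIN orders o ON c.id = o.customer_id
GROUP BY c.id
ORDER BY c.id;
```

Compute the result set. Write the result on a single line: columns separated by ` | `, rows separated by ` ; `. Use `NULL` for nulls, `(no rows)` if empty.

LEFT JOIN keeps every customers row; unmatched ones get NULL for orders columns.
Group by customers.id and compute COUNT(o.id). COUNT(col) of an all-NULL group is 0.
  3: ids {17, 28, 38} → COUNT(o.id)=3
  7: ids {2, 7, 11, 31, 37} → COUNT(o.id)=5
  8: ids {3, 4, 22} → COUNT(o.id)=3
  9: ids {12, 34} → COUNT(o.id)=2

Vik | 3 ; Priya | 5 ; Eve | 3 ; Chen | 2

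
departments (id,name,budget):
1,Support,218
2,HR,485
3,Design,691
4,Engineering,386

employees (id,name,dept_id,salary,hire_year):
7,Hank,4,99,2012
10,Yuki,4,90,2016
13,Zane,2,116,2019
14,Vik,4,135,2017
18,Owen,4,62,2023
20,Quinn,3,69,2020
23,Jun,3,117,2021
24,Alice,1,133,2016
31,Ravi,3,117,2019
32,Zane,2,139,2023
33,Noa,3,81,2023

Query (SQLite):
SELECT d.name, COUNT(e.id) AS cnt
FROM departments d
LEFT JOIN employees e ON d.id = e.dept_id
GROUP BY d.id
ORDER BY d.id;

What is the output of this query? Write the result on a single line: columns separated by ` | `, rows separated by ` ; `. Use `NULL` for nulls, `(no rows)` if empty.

Support | 1 ; HR | 2 ; Design | 4 ; Engineering | 4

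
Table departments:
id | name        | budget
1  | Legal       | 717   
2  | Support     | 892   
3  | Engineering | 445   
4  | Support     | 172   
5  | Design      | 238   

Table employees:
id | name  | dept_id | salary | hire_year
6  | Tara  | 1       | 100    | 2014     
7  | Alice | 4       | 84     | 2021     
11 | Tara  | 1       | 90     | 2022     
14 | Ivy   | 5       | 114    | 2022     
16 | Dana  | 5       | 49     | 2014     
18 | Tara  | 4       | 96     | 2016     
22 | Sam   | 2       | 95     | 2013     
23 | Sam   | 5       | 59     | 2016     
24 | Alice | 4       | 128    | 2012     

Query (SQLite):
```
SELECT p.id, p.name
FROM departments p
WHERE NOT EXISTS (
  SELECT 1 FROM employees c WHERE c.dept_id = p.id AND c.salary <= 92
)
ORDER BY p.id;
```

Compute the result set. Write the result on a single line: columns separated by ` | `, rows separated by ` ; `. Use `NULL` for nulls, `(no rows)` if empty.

2 | Support ; 3 | Engineering

For each departments row, check whether any employees with matching dept_id has salary <= 92.
Keep rows where that is false.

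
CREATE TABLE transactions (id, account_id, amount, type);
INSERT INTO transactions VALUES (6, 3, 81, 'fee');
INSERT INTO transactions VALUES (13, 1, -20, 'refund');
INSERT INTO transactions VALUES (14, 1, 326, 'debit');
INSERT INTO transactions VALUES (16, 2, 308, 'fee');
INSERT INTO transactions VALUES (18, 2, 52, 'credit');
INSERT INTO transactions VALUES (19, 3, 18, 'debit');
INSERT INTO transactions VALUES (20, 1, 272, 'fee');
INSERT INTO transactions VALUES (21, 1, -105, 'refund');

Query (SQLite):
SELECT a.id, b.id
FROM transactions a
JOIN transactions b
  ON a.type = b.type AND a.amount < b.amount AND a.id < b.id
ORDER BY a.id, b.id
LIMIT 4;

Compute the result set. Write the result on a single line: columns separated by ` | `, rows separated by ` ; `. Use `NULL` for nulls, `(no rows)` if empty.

6 | 16 ; 6 | 20

Pairs (a,b) with same type, a.amount < b.amount, a.id < b.id.
type groups: credit:{18} debit:{14,19} fee:{6,16,20} refund:{13,21}
Ordered by (a.id, b.id); first 4.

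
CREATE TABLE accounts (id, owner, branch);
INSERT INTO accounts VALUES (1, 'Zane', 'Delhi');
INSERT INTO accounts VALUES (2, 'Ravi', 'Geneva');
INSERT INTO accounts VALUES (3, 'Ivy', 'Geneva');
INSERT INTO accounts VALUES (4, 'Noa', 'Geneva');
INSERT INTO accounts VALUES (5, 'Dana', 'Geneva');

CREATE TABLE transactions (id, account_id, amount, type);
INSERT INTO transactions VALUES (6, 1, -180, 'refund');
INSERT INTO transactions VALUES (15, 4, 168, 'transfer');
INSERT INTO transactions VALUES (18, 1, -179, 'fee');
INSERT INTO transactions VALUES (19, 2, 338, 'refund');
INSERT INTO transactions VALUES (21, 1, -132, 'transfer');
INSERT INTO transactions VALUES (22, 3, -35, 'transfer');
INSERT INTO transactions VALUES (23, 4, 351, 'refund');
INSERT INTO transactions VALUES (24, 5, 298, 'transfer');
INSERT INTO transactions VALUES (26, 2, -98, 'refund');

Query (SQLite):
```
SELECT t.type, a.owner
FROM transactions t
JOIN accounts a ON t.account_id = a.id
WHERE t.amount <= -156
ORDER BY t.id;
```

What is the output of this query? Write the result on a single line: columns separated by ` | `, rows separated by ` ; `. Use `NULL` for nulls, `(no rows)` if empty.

refund | Zane ; fee | Zane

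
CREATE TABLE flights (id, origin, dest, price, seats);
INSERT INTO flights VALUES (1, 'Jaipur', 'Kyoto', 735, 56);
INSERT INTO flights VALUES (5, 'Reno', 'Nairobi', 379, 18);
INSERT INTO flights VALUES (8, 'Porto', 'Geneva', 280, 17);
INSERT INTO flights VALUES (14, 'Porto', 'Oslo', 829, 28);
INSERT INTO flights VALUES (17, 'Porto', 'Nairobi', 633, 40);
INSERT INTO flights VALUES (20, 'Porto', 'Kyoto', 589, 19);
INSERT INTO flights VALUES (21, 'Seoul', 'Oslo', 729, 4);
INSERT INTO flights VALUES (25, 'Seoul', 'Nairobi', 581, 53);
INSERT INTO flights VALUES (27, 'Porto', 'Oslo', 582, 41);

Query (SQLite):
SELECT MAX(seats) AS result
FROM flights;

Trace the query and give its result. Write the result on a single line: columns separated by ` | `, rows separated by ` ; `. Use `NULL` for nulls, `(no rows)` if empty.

56

All seats values: [56, 18, 17, 28, 40, 19, 4, 53, 41].
MAX of non-NULL values = 56.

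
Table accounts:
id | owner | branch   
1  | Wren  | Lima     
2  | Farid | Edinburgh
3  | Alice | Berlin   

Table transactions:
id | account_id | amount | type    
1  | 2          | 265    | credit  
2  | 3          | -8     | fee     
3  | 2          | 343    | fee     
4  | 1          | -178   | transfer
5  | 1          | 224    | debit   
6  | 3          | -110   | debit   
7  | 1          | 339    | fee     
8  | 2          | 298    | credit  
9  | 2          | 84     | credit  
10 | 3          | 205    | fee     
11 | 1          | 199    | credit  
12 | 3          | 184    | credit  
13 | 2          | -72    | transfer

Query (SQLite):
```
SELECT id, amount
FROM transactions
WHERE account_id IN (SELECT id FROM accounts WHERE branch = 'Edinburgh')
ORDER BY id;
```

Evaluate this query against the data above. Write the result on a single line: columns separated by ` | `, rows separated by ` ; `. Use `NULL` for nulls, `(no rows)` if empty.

1 | 265 ; 3 | 343 ; 8 | 298 ; 9 | 84 ; 13 | -72

Inner query: accounts.id where branch = 'Edinburgh'.
Outer: keep transactions rows whose account_id is in that set.
Inner query → {2}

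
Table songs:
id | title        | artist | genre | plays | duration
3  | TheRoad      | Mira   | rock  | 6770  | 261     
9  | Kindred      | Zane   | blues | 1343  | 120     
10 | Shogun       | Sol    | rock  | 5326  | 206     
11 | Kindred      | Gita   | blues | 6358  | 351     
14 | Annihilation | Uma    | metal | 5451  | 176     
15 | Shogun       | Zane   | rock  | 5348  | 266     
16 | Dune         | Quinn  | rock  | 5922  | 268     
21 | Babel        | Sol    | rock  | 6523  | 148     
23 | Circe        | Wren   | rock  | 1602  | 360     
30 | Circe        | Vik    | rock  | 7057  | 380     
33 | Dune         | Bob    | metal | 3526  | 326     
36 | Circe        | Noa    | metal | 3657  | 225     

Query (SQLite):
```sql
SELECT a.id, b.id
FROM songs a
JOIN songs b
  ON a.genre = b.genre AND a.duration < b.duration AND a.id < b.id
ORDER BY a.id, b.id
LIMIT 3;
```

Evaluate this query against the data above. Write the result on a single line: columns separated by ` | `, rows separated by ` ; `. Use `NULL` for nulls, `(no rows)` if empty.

3 | 15 ; 3 | 16 ; 3 | 23

Pairs (a,b) with same genre, a.duration < b.duration, a.id < b.id.
genre groups: blues:{9,11} metal:{14,33,36} rock:{3,10,15,16,21,23,30}
Ordered by (a.id, b.id); first 3.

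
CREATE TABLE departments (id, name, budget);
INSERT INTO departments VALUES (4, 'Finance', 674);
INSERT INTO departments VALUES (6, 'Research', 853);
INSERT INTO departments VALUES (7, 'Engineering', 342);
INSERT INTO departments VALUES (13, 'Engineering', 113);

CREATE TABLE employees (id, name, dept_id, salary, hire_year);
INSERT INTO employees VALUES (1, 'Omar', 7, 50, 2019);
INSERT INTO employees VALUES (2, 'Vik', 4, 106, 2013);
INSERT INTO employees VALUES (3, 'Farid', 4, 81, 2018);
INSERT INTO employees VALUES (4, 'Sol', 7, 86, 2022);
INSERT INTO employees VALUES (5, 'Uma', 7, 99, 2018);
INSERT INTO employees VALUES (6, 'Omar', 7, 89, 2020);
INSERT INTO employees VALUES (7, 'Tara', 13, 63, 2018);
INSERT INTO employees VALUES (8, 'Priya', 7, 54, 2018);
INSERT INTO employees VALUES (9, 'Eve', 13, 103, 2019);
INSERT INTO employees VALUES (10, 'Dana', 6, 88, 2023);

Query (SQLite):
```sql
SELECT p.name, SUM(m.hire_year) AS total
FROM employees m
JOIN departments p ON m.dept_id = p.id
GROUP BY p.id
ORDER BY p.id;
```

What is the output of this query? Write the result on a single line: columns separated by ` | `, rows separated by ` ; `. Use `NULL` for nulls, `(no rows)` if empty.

Join each employees row to its departments via dept_id.
Group joined rows by departments.id; compute SUM(m.hire_year) per group.
  4: ids {2, 3} → SUM(m.hire_year)=4031
  6: ids {10} → SUM(m.hire_year)=2023
  7: ids {1, 4, 5, 6, 8} → SUM(m.hire_year)=10097
  13: ids {7, 9} → SUM(m.hire_year)=4037

Finance | 4031 ; Research | 2023 ; Engineering | 10097 ; Engineering | 4037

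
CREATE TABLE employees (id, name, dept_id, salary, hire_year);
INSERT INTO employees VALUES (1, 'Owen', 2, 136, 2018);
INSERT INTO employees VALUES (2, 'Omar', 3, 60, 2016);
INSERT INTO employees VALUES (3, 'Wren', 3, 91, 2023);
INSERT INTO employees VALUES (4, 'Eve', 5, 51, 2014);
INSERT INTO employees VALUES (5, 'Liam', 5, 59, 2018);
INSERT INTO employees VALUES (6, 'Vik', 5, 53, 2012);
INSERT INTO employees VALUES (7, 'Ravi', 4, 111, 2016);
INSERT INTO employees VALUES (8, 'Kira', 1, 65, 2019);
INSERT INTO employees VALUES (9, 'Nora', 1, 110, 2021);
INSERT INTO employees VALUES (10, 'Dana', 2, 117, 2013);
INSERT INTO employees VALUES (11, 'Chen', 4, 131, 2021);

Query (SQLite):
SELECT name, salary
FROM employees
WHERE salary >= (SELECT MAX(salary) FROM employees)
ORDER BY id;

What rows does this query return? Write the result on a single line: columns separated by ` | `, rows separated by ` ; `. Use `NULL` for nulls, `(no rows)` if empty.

Scalar subquery: MAX(salary) over all employees rows = 136.
Keep rows where salary >= that value.

Owen | 136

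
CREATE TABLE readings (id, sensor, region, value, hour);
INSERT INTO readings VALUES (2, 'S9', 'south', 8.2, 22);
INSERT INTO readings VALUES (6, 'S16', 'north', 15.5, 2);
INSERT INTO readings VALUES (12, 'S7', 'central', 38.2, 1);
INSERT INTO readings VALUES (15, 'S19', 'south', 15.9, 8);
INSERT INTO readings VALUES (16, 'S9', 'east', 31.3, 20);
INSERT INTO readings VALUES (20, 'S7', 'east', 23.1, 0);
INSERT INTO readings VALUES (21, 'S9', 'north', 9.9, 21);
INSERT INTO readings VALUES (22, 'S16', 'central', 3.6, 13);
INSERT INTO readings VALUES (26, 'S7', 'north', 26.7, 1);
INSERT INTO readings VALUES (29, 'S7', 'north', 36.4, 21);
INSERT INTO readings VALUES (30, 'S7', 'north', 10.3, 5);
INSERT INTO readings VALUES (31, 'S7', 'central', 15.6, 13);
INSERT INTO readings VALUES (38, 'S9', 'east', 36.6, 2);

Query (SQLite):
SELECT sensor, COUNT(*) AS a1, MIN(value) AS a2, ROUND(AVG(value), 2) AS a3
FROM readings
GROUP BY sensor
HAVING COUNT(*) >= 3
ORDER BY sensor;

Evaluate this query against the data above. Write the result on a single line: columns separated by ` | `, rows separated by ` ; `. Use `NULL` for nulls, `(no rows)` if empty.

S7 | 6 | 10.3 | 25.05 ; S9 | 4 | 8.2 | 21.5

Group readings by sensor.
Per group compute: COUNT(*), MIN(value), ROUND(AVG(value), 2).
HAVING: drop groups with fewer than 3 rows.
  S16: ids {6, 22} → COUNT(*)=2, MIN(value)=3.6, ROUND(AVG(value), 2)=9.55
  S19: ids {15} → COUNT(*)=1, MIN(value)=15.9, ROUND(AVG(value), 2)=15.9
  S7: ids {12, 20, 26, 29, 30, 31} → COUNT(*)=6, MIN(value)=10.3, ROUND(AVG(value), 2)=25.05
  S9: ids {2, 16, 21, 38} → COUNT(*)=4, MIN(value)=8.2, ROUND(AVG(value), 2)=21.5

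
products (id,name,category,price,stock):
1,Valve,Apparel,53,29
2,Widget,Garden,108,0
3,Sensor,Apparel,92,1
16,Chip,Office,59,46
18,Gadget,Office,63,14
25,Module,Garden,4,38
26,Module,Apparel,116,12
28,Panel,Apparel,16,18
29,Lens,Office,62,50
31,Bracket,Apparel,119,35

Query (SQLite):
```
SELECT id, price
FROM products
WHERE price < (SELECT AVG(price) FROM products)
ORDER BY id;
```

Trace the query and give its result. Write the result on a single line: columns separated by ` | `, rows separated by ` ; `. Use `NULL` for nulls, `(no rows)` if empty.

1 | 53 ; 16 | 59 ; 18 | 63 ; 25 | 4 ; 28 | 16 ; 29 | 62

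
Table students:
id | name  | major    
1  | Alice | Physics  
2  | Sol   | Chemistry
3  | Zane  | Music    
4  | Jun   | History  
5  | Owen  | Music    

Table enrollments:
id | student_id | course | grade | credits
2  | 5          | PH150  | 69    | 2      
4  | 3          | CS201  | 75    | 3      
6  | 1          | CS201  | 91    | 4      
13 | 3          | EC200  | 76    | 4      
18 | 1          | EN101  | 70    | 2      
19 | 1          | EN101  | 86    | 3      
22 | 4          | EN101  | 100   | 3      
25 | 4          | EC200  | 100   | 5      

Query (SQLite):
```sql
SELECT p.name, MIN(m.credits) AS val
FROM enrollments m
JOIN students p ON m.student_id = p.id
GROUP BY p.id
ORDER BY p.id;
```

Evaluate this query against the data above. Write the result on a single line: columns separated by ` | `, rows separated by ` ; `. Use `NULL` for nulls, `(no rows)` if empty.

Join each enrollments row to its students via student_id.
Group joined rows by students.id; compute MIN(m.credits) per group.
  1: ids {6, 18, 19} → MIN(m.credits)=2
  3: ids {4, 13} → MIN(m.credits)=3
  4: ids {22, 25} → MIN(m.credits)=3
  5: ids {2} → MIN(m.credits)=2

Alice | 2 ; Zane | 3 ; Jun | 3 ; Owen | 2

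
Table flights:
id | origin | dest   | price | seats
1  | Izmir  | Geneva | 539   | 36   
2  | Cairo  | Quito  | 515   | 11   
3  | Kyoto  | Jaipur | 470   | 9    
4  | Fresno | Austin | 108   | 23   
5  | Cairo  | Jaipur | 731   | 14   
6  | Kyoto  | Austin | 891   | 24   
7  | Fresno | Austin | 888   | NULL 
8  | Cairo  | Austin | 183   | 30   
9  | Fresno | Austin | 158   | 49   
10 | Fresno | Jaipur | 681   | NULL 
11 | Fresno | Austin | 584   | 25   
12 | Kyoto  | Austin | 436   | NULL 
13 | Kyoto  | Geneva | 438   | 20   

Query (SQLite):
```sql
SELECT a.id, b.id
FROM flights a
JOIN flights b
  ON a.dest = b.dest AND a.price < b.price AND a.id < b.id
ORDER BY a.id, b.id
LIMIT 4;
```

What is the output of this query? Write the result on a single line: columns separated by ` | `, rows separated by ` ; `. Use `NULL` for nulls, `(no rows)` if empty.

Pairs (a,b) with same dest, a.price < b.price, a.id < b.id.
dest groups: Austin:{4,6,7,8,9,11,12} Geneva:{1,13} Jaipur:{3,5,10} Quito:{2}
Ordered by (a.id, b.id); first 4.

3 | 5 ; 3 | 10 ; 4 | 6 ; 4 | 7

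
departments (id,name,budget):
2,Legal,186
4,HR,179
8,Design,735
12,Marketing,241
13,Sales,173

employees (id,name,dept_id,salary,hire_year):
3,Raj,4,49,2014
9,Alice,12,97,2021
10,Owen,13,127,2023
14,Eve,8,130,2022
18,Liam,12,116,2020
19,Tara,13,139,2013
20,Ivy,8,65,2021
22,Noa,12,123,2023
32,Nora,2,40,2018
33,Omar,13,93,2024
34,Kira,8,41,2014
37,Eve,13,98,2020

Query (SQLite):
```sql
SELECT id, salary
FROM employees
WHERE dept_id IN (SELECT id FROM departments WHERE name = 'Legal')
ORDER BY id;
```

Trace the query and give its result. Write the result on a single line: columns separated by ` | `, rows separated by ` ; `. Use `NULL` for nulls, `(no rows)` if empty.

32 | 40

Inner query: departments.id where name = 'Legal'.
Outer: keep employees rows whose dept_id is in that set.
Inner query → {2}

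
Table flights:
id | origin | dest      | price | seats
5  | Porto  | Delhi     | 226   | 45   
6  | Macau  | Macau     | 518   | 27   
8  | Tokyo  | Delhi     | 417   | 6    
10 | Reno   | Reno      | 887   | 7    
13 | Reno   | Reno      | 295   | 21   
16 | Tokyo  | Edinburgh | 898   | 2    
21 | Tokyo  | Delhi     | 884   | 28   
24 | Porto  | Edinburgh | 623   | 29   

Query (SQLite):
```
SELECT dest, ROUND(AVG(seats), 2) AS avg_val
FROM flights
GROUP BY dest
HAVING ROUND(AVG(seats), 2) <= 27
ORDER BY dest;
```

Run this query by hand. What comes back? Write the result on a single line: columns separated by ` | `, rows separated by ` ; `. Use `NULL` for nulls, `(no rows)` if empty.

Partition flights by dest; compute ROUND(AVG(seats), 2) within each group.
HAVING: keep groups where ROUND(AVG(seats), 2) <= 27.
  Delhi: ids {5, 8, 21} → ROUND(AVG(seats), 2)=26.33
  Edinburgh: ids {16, 24} → ROUND(AVG(seats), 2)=15.5
  Macau: ids {6} → ROUND(AVG(seats), 2)=27
  Reno: ids {10, 13} → ROUND(AVG(seats), 2)=14

Delhi | 26.33 ; Edinburgh | 15.5 ; Macau | 27 ; Reno | 14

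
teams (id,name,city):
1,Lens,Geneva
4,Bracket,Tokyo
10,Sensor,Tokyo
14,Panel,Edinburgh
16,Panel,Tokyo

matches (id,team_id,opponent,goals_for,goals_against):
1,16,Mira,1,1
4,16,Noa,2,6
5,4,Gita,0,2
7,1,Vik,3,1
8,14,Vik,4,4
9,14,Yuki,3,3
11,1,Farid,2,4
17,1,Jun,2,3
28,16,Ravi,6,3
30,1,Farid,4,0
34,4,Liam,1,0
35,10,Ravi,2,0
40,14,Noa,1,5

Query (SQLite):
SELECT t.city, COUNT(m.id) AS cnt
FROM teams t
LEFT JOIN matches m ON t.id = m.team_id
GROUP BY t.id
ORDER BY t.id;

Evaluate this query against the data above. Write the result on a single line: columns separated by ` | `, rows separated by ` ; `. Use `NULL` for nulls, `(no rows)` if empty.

LEFT JOIN keeps every teams row; unmatched ones get NULL for matches columns.
Group by teams.id and compute COUNT(m.id). COUNT(col) of an all-NULL group is 0.
  1: ids {7, 11, 17, 30} → COUNT(m.id)=4
  4: ids {5, 34} → COUNT(m.id)=2
  10: ids {35} → COUNT(m.id)=1
  14: ids {8, 9, 40} → COUNT(m.id)=3
  16: ids {1, 4, 28} → COUNT(m.id)=3

Geneva | 4 ; Tokyo | 2 ; Tokyo | 1 ; Edinburgh | 3 ; Tokyo | 3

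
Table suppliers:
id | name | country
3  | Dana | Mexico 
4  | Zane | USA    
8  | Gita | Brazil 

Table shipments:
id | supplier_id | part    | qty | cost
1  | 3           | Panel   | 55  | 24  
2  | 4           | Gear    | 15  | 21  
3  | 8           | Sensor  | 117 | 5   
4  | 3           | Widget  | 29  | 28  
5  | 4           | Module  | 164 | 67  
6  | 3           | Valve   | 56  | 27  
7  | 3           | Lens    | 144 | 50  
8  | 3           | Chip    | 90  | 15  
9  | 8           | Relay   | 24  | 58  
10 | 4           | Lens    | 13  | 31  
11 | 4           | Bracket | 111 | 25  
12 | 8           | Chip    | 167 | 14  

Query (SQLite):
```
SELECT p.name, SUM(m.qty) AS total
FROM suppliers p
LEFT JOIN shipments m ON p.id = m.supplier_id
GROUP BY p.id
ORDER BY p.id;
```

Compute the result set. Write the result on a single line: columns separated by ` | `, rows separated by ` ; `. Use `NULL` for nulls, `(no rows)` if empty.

Dana | 374 ; Zane | 303 ; Gita | 308

LEFT JOIN keeps every suppliers row; unmatched ones get NULL for shipments columns.
Group by suppliers.id and compute SUM(m.qty). SUM over an all-NULL group is NULL.
  3: ids {1, 4, 6, 7, 8} → SUM(m.qty)=374
  4: ids {2, 5, 10, 11} → SUM(m.qty)=303
  8: ids {3, 9, 12} → SUM(m.qty)=308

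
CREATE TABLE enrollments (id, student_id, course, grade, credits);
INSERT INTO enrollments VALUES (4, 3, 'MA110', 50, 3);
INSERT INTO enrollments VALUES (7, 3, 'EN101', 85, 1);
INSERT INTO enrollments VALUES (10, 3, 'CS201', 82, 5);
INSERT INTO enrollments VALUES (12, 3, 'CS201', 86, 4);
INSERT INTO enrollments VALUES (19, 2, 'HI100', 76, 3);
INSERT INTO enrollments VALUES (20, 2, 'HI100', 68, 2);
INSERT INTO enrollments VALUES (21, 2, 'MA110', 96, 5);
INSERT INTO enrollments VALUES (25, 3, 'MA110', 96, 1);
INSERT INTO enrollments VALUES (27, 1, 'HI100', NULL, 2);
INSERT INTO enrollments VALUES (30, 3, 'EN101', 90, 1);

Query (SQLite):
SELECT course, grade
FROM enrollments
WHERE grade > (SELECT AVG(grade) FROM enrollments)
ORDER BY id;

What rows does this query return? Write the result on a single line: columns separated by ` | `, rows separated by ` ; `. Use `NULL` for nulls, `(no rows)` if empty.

Scalar subquery: AVG(grade) over all enrollments rows = 81.0.
Keep rows where grade > that value.

EN101 | 85 ; CS201 | 82 ; CS201 | 86 ; MA110 | 96 ; MA110 | 96 ; EN101 | 90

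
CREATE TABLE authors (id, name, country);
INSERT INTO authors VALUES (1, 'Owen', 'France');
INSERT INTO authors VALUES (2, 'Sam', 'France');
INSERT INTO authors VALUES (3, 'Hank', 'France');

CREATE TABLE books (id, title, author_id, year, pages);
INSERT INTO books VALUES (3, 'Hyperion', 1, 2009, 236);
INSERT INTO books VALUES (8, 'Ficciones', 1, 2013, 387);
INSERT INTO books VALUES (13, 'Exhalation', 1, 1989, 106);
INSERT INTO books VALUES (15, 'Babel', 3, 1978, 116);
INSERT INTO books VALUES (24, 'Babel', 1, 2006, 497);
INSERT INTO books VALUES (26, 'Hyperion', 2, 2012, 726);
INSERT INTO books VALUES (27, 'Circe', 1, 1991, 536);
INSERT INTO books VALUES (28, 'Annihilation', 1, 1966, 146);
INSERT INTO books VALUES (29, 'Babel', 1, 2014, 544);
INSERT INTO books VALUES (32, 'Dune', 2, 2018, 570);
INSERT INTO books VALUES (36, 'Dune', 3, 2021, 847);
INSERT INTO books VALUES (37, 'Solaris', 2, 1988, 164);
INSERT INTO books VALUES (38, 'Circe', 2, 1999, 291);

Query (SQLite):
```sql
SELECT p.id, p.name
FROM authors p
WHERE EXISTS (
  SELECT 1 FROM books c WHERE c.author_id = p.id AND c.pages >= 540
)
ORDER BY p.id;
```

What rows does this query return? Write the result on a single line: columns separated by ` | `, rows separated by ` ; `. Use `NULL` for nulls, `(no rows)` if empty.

1 | Owen ; 2 | Sam ; 3 | Hank

For each authors row, check whether any books with matching author_id has pages >= 540.
Keep rows where that is true.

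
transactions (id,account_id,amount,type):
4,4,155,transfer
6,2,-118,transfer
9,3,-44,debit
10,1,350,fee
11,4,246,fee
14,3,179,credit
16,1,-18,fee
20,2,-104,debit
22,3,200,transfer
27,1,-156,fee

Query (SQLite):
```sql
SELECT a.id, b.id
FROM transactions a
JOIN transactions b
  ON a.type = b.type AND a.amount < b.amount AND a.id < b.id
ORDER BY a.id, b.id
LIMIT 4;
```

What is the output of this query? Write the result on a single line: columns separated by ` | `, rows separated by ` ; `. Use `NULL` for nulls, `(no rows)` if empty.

Pairs (a,b) with same type, a.amount < b.amount, a.id < b.id.
type groups: credit:{14} debit:{9,20} fee:{10,11,16,27} transfer:{4,6,22}
Ordered by (a.id, b.id); first 4.

4 | 22 ; 6 | 22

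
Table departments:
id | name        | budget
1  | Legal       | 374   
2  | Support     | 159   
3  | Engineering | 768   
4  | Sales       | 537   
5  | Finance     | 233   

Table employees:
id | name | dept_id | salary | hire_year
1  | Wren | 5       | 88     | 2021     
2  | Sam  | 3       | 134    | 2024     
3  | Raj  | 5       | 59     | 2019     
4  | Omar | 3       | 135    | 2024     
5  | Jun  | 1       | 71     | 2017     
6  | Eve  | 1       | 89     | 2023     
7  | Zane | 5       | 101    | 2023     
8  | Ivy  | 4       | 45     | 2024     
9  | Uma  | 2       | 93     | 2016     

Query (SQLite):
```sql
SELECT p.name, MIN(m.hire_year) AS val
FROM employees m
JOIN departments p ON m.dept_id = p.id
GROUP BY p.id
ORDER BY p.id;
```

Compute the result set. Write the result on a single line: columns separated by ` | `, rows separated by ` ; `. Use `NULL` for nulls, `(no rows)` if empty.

Legal | 2017 ; Support | 2016 ; Engineering | 2024 ; Sales | 2024 ; Finance | 2019

Join each employees row to its departments via dept_id.
Group joined rows by departments.id; compute MIN(m.hire_year) per group.
  1: ids {5, 6} → MIN(m.hire_year)=2017
  2: ids {9} → MIN(m.hire_year)=2016
  3: ids {2, 4} → MIN(m.hire_year)=2024
  4: ids {8} → MIN(m.hire_year)=2024
  5: ids {1, 3, 7} → MIN(m.hire_year)=2019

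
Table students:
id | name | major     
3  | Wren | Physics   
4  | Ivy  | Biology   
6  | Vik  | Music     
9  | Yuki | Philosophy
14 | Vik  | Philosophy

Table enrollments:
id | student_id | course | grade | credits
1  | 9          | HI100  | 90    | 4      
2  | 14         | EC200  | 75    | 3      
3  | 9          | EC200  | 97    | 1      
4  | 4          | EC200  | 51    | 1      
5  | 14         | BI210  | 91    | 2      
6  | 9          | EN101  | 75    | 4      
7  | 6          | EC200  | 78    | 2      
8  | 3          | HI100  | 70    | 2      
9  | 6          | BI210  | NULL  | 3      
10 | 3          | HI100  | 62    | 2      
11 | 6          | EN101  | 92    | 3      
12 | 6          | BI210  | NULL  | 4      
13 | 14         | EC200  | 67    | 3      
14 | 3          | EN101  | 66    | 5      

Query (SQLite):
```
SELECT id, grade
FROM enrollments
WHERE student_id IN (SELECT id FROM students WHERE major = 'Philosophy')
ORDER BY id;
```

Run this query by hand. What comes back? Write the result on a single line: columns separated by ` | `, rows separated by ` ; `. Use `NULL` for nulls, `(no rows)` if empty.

1 | 90 ; 2 | 75 ; 3 | 97 ; 5 | 91 ; 6 | 75 ; 13 | 67

Inner query: students.id where major = 'Philosophy'.
Outer: keep enrollments rows whose student_id is in that set.
Inner query → {9, 14}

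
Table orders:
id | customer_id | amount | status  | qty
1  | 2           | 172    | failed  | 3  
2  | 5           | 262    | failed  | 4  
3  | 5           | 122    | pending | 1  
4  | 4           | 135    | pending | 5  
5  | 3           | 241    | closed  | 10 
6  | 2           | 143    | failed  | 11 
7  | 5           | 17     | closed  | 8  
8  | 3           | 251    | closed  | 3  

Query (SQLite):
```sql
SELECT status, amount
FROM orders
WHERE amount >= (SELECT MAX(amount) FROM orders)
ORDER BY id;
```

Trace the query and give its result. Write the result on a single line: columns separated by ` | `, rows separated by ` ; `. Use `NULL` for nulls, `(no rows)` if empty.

failed | 262

Scalar subquery: MAX(amount) over all orders rows = 262.
Keep rows where amount >= that value.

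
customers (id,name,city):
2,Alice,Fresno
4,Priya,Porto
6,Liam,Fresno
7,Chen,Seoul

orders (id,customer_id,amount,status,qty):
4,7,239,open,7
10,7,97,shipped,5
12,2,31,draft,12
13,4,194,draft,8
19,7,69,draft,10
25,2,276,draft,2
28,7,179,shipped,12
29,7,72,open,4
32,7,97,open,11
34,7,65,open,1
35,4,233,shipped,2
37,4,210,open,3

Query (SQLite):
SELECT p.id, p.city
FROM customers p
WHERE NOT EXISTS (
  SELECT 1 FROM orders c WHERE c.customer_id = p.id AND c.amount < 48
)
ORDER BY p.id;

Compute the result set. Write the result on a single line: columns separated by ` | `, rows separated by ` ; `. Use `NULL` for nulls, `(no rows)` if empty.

4 | Porto ; 6 | Fresno ; 7 | Seoul

For each customers row, check whether any orders with matching customer_id has amount < 48.
Keep rows where that is false.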